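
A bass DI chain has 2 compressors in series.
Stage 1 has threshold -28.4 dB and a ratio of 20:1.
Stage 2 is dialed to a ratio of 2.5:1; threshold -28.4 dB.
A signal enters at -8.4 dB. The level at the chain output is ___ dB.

Stage 1: -8.4 dB is 20 dB over -28.4 dB; at 20:1 that becomes 1 dB over, giving -27.4 dB.
Stage 2: 1 dB above -28.4 dB, reduced 2.5:1 to 0.4 dB above → -28 dB.

-28 dB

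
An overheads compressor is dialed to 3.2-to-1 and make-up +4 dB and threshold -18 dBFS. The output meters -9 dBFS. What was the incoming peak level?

-2 dBFS

Remove make-up: -9 − 4 = -13 dBFS.
The compressed level sits -13 − (-18) = 5 dB over threshold.
Before 3.2:1 compression the overshoot was 5 × 3.2 = 16 dB, so input = -18 + 16 = -2 dBFS.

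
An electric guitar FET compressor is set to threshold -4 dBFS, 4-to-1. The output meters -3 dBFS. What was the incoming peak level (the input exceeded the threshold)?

0 dBFS

Post-compression overshoot = -3 − (-4) = 1 dB.
Input overshoot = R × output overshoot = 4 dB → input = -4 + 4 = 0 dBFS.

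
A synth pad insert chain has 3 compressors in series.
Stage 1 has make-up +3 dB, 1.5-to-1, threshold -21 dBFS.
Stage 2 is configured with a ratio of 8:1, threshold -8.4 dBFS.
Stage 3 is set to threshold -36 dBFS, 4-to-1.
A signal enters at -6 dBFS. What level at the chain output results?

-29.0875 dBFS

Stage 1: 15 dB above -21 dBFS, reduced 1.5:1 to 10 dB above → -11 dBFS; +3 dB make-up → -8 dBFS.
Stage 2: overshoot 0.4 dB → 0.4/8 = 0.05 dB → -8.35 dBFS.
Stage 3: -8.35 dBFS is 27.65 dB over -36 dBFS; at 4:1 that becomes 6.9125 dB over, giving -29.0875 dBFS.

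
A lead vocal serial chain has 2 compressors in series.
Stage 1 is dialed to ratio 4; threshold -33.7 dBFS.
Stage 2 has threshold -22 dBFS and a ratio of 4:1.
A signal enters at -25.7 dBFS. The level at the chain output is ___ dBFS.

-31.7 dBFS

Stage 1: 8 dB above -33.7 dBFS, reduced 4:1 to 2 dB above → -31.7 dBFS.
Stage 2: -31.7 dBFS ≤ -22 dBFS, so stage 2 doesn't engage; output -31.7 dBFS.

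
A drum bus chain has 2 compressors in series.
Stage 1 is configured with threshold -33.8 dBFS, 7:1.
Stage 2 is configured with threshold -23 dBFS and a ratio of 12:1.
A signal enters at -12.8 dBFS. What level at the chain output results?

Stage 1: overshoot 21 dB → 21/7 = 3 dB → -30.8 dBFS.
Stage 2: below threshold (-30.8 ≤ -23); passes unchanged; output -30.8 dBFS.

-30.8 dBFS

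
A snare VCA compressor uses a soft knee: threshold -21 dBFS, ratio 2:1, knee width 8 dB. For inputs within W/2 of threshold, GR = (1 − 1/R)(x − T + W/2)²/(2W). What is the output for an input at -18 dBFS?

x − T + W/2 = -18 − (-21) + 4 = 7.
GR = (1 − 1/2) × 7² / 16 = 0.5 × 49 / 16 = 1.53125 dB.
Output = -18 − 1.53125 = -19.53125 dBFS.

-19.53125 dBFS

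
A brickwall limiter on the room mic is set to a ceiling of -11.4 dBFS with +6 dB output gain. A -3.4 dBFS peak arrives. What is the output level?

A brickwall limiter is an ∞:1 compressor: any input above the ceiling is clamped to -11.4 dBFS.
Output gain then adds 6 dB: -11.4 + 6 = -5.4 dBFS.

-5.4 dBFS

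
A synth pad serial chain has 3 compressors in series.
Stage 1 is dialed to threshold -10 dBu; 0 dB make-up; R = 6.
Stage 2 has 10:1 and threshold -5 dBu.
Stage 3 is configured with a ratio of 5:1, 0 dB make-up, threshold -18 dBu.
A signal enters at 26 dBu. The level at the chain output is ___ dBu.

Stage 1: 26 dBu is 36 dB over -10 dBu; at 6:1 that becomes 6 dB over, giving -4 dBu.
Stage 2: overshoot 1 dB → 1/10 = 0.1 dB → -4.9 dBu.
Stage 3: 13.1 dB above -18 dBu, reduced 5:1 to 2.62 dB above → -15.38 dBu.

-15.38 dBu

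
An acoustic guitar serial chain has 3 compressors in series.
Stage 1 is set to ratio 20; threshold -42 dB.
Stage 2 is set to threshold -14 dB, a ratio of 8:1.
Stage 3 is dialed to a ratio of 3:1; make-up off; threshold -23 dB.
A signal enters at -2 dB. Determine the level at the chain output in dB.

-40 dB

Stage 1: overshoot 40 dB → 40/20 = 2 dB → -40 dB.
Stage 2: -40 dB ≤ -14 dB, so stage 2 doesn't engage; output -40 dB.
Stage 3: -40 dB ≤ -23 dB, so stage 3 doesn't engage; output -40 dB.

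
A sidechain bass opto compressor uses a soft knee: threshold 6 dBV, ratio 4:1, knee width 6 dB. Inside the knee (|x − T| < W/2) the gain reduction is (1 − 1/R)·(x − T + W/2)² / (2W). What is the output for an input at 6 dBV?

5.4375 dBV

x − T + W/2 = 6 − 6 + 3 = 3.
GR = (1 − 1/4) × 3² / 12 = 0.75 × 9 / 12 = 0.5625 dB.
Output = 6 − 0.5625 = 5.4375 dBV.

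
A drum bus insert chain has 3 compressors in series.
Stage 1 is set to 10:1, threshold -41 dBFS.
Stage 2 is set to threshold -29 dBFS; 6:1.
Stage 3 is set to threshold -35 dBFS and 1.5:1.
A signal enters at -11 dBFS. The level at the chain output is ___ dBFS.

-38 dBFS

Stage 1: overshoot 30 dB → 30/10 = 3 dB → -38 dBFS.
Stage 2: -38 dBFS ≤ -29 dBFS, so stage 2 doesn't engage; output -38 dBFS.
Stage 3: -38 dBFS is at or below the -35 dBFS threshold — no compression; output -38 dBFS.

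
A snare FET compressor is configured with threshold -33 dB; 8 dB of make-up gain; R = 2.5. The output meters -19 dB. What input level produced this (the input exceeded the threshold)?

-18 dB

Stripping the +8 dB make-up gives -27 dB at the gain stage.
Post-compression overshoot = -27 − (-33) = 6 dB.
Input overshoot = R × output overshoot = 15 dB → input = -33 + 15 = -18 dB.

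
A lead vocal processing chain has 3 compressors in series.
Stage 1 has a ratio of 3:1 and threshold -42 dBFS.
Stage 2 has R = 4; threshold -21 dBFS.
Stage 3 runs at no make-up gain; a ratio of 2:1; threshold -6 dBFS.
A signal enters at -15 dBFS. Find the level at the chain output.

Stage 1: 27 dB above -42 dBFS, reduced 3:1 to 9 dB above → -33 dBFS.
Stage 2: below threshold (-33 ≤ -21); passes unchanged; output -33 dBFS.
Stage 3: -33 dBFS is at or below the -6 dBFS threshold — no compression; output -33 dBFS.

-33 dBFS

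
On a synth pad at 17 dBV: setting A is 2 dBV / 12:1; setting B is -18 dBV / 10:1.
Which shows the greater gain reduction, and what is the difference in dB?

B, by 17.75 dB

A: 15 dB over, compressed to 1.25 dB over, so 13.75 dB of GR.
B: 35 dB over, compressed to 3.5 dB over, so 31.5 dB of GR.
B reduces 17.75 dB more.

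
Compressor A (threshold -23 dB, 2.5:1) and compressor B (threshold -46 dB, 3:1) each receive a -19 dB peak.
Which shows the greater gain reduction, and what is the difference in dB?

B, by 15.6 dB

A: overshoot 4 dB → output overshoot 1.6 dB → GR 2.4 dB.
B: overshoot 27 dB → output overshoot 9 dB → GR 18 dB.
B applies 15.6 dB more gain reduction.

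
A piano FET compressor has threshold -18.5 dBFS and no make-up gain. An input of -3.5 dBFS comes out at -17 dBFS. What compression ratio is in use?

Input overshoot = -3.5 − (-18.5) = 15 dB; output overshoot = -17 − (-18.5) = 1.5 dB.
Ratio = 15 / 1.5 = 10.

10:1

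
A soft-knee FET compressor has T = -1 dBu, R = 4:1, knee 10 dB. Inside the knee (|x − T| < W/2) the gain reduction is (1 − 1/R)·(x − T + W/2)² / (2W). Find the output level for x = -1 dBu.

x − T + W/2 = -1 − (-1) + 5 = 5.
GR = (1 − 1/4) × 5² / 20 = 0.75 × 25 / 20 = 0.9375 dB.
Output = -1 − 0.9375 = -1.9375 dBu.

-1.9375 dBu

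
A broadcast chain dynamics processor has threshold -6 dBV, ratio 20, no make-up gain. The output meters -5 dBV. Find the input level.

14 dBV

The compressed level sits -5 − (-6) = 1 dB over threshold.
Undo the ratio: input overshoot = 1 × 20 = 20 dB, giving input = 14 dBV.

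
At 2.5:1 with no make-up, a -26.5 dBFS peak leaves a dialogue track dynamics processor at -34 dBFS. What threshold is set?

Input is 12.5 dB above T (since output overshoot × R = input overshoot: (-34 − T)·2.5 = -26.5 − T gives T = -39 dBFS).
Check: -39 + (-26.5 − (-39))/2.5 = -39 + 5 = -34 dBFS. ✓

-39 dBFS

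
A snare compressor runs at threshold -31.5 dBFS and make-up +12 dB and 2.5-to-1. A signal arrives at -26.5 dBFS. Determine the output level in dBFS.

-17.5 dBFS

Overshoot: -26.5 − (-31.5) = 5 dB.
The 5 dB excess becomes 2 dB after 2.5:1 reduction.
So the level is -31.5 + 2 = -29.5 dBFS; make-up adds 12 dB, giving -17.5 dBFS.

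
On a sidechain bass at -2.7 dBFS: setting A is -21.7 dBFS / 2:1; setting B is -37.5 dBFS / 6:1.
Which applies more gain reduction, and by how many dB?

A: GR = 19 − 19/2 = 9.5 dB.
B: GR = 34.8 − 34.8/6 = 29 dB.
B applies 19.5 dB more gain reduction.

B, by 19.5 dB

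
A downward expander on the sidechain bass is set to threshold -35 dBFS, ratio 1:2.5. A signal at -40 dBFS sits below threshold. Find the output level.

Below threshold, a 1:2.5 expander applies gain = (2.5−1)×(T − x) of attenuation.
(2.5−1) × 5 = 7.5 dB, so output = -40 − 7.5 = -47.5 dBFS.

-47.5 dBFS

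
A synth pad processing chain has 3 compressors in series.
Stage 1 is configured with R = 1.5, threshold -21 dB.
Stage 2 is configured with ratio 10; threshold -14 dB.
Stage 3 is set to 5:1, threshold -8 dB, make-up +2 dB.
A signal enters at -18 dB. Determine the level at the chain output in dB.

Stage 1: -18 dB is 3 dB over -21 dB; at 1.5:1 that becomes 2 dB over, giving -19 dB.
Stage 2: -19 dB is at or below the -14 dB threshold — no compression; output -19 dB.
Stage 3: -19 dB is at or below the -8 dB threshold — no compression; make-up brings it to -17 dB.

-17 dB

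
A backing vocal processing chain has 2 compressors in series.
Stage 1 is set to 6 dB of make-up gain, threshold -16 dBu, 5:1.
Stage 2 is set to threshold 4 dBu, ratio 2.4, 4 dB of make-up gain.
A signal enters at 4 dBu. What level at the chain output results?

Stage 1: overshoot 20 dB → 20/5 = 4 dB → -12 dBu; +6 dB make-up → -6 dBu.
Stage 2: -6 dBu ≤ 4 dBu, so stage 2 doesn't engage; make-up brings it to -2 dBu.

-2 dBu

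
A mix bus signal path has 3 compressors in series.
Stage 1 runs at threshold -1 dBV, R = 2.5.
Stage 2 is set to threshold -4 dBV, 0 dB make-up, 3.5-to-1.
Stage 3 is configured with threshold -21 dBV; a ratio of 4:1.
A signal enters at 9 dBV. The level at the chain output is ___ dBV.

-16.25 dBV

Stage 1: 10 dB above -1 dBV, reduced 2.5:1 to 4 dB above → 3 dBV.
Stage 2: overshoot 7 dB → 7/3.5 = 2 dB → -2 dBV.
Stage 3: overshoot 19 dB → 19/4 = 4.75 dB → -16.25 dBV.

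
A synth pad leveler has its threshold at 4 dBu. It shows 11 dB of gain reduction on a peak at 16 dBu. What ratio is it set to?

Input overshoot = 16 − 4 = 12 dB.
Output overshoot = 12 − 11 = 1 dB.
Ratio = input overshoot / output overshoot = 12 / 1 = 12.

12:1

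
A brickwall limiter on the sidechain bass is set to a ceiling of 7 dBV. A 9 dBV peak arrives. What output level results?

At ∞:1, everything above 7 dBV is held at the ceiling.

7 dBV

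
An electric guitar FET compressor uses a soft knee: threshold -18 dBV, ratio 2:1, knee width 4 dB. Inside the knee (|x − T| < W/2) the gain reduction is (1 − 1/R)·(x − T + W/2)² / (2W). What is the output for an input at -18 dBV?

-18.25 dBV

x − T + W/2 = -18 − (-18) + 2 = 2.
GR = (1 − 1/2) × 2² / 8 = 0.5 × 4 / 8 = 0.25 dB.
Output = -18 − 0.25 = -18.25 dBV.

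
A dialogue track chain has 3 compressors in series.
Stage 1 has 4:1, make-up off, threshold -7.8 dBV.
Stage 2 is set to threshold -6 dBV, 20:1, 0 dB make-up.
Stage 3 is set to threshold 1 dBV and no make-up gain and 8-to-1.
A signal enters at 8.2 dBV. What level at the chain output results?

Stage 1: 8.2 dBV is 16 dB over -7.8 dBV; at 4:1 that becomes 4 dB over, giving -3.8 dBV.
Stage 2: overshoot 2.2 dB → 2.2/20 = 0.11 dB → -5.89 dBV.
Stage 3: -5.89 dBV is at or below the 1 dBV threshold — no compression; output -5.89 dBV.

-5.89 dBV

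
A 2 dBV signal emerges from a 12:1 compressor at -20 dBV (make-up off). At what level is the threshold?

-22 dBV

Gain reduction = 2 − (-20) = 22 dB; output overshoot = GR / (R − 1) = 22 / 11 = 2 dB.
Threshold = output − output overshoot = -20 − 2 = -22 dBV.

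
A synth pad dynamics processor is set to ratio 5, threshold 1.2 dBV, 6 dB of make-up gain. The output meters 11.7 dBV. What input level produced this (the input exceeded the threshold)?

Before make-up, the level was 11.7 − 6 = 5.7 dBV.
Post-compression overshoot = 5.7 − 1.2 = 4.5 dB.
Before 5:1 compression the overshoot was 4.5 × 5 = 22.5 dB, so input = 1.2 + 22.5 = 23.7 dBV.

23.7 dBV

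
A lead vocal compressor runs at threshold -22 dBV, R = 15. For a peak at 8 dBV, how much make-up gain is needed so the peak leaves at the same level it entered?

28 dB

Overshoot 30 dB → 30/15 = 2 dB after compression, so the compressed level is -22 + 2 = -20 dBV.
Make-up = target − compressed = 8 − (-20) = 28 dB.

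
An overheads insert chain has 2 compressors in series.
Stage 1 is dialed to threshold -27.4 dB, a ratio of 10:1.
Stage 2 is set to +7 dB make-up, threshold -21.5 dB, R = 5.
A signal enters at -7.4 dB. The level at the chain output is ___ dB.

Stage 1: 20 dB above -27.4 dB, reduced 10:1 to 2 dB above → -25.4 dB.
Stage 2: -25.4 dB is at or below the -21.5 dB threshold — no compression; make-up brings it to -18.4 dB.

-18.4 dB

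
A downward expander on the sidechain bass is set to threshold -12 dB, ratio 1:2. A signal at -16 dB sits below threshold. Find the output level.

Below threshold, a 1:2 expander applies gain = (2−1)×(T − x) of attenuation.
(2−1) × 4 = 4 dB, so output = -16 − 4 = -20 dB.

-20 dB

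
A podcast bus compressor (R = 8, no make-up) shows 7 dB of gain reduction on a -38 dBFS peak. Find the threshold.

Input is 8 dB above T (since output overshoot × R = input overshoot: (-45 − T)·8 = -38 − T gives T = -46 dBFS).
Check: -46 + (-38 − (-46))/8 = -46 + 1 = -45 dBFS. ✓

-46 dBFS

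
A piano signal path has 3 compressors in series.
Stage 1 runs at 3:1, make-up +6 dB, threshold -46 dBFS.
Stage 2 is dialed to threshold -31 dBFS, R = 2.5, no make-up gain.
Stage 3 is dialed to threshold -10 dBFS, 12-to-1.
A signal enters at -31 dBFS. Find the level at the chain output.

Stage 1: overshoot 15 dB → 15/3 = 5 dB → -41 dBFS; +6 dB make-up → -35 dBFS.
Stage 2: -35 dBFS is at or below the -31 dBFS threshold — no compression; output -35 dBFS.
Stage 3: below threshold (-35 ≤ -10); passes unchanged; output -35 dBFS.

-35 dBFS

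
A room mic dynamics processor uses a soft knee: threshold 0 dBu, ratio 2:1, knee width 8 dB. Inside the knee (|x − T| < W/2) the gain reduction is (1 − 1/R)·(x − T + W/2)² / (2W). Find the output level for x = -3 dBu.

x − T + W/2 = -3 − 0 + 4 = 1.
GR = (1 − 1/2) × 1² / 16 = 0.5 × 1 / 16 = 0.03125 dB.
Output = -3 − 0.03125 = -3.03125 dBu.

-3.03125 dBu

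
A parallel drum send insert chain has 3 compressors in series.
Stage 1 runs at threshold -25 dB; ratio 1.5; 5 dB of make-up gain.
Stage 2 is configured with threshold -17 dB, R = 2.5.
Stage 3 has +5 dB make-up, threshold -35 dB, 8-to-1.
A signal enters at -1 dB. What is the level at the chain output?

Stage 1: 24 dB above -25 dB, reduced 1.5:1 to 16 dB above → -9 dB; +5 dB make-up → -4 dB.
Stage 2: -4 dB is 13 dB over -17 dB; at 2.5:1 that becomes 5.2 dB over, giving -11.8 dB.
Stage 3: 23.2 dB above -35 dB, reduced 8:1 to 2.9 dB above → -32.1 dB; +5 dB make-up → -27.1 dB.

-27.1 dB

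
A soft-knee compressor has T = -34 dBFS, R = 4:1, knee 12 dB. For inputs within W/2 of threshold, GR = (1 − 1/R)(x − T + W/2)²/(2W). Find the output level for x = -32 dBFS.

-34 dBFS

x − T + W/2 = -32 − (-34) + 6 = 8.
GR = (1 − 1/4) × 8² / 24 = 0.75 × 64 / 24 = 2 dB.
Output = -32 − 2 = -34 dBFS.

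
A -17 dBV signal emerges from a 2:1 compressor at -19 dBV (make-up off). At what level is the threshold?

Gain reduction = -17 − (-19) = 2 dB; output overshoot = GR / (R − 1) = 2 / 1 = 2 dB.
Threshold = output − output overshoot = -19 − 2 = -21 dBV.

-21 dBV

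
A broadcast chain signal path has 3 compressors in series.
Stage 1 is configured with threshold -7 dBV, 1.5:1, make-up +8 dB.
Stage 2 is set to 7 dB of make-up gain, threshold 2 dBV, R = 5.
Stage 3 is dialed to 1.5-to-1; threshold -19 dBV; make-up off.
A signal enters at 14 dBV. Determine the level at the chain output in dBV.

Stage 1: overshoot 21 dB → 21/1.5 = 14 dB → 7 dBV; +8 dB make-up → 15 dBV.
Stage 2: 13 dB above 2 dBV, reduced 5:1 to 2.6 dB above → 4.6 dBV; +7 dB make-up → 11.6 dBV.
Stage 3: 30.6 dB above -19 dBV, reduced 1.5:1 to 20.4 dB above → 1.4 dBV.

1.4 dBV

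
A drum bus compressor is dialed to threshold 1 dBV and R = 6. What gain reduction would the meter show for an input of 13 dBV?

The signal is 12 dB above threshold.
After 6:1 compression the overshoot becomes 12/6 = 2 dB.
GR = overshoot in − overshoot out = 12 − 2 = 10 dB.

10 dB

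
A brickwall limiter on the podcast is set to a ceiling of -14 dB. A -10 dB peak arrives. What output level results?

The limiter clamps the peak to its -14 dB ceiling.

-14 dB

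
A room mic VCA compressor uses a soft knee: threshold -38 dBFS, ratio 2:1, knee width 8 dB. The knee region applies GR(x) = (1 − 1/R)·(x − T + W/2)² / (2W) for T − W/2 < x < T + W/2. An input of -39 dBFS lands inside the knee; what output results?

x − T + W/2 = -39 − (-38) + 4 = 3.
GR = (1 − 1/2) × 3² / 16 = 0.5 × 9 / 16 = 0.28125 dB.
Output = -39 − 0.28125 = -39.28125 dBFS.

-39.28125 dBFS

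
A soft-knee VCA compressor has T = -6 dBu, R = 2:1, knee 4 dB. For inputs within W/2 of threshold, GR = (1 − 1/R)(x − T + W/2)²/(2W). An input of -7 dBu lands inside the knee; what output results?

-7.0625 dBu

x − T + W/2 = -7 − (-6) + 2 = 1.
GR = (1 − 1/2) × 1² / 8 = 0.5 × 1 / 8 = 0.0625 dB.
Output = -7 − 0.0625 = -7.0625 dBu.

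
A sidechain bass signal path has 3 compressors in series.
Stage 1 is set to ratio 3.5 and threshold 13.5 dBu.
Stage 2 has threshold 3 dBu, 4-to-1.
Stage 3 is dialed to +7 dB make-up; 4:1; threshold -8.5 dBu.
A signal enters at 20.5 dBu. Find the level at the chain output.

2.15625 dBu

Stage 1: 20.5 dBu is 7 dB over 13.5 dBu; at 3.5:1 that becomes 2 dB over, giving 15.5 dBu.
Stage 2: overshoot 12.5 dB → 12.5/4 = 3.125 dB → 6.125 dBu.
Stage 3: overshoot 14.625 dB → 14.625/4 = 3.65625 dB → -4.84375 dBu; +7 dB make-up → 2.15625 dBu.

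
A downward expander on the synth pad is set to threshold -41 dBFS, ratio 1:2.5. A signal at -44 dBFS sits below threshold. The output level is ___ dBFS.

Below threshold, a 1:2.5 expander applies gain = (2.5−1)×(T − x) of attenuation.
(2.5−1) × 3 = 4.5 dB, so output = -44 − 4.5 = -48.5 dBFS.

-48.5 dBFS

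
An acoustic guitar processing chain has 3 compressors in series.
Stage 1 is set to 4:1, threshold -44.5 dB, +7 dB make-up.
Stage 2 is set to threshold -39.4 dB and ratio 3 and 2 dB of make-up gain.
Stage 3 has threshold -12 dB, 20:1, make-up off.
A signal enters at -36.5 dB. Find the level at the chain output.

Stage 1: 8 dB above -44.5 dB, reduced 4:1 to 2 dB above → -42.5 dB; +7 dB make-up → -35.5 dB.
Stage 2: 3.9 dB above -39.4 dB, reduced 3:1 to 1.3 dB above → -38.1 dB; +2 dB make-up → -36.1 dB.
Stage 3: -36.1 dB ≤ -12 dB, so stage 3 doesn't engage; output -36.1 dB.

-36.1 dB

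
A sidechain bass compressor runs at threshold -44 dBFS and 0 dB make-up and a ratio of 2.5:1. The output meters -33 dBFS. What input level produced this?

-16.5 dBFS

That's 11 dB above the -44 dBFS threshold.
Input overshoot = R × output overshoot = 27.5 dB → input = -44 + 27.5 = -16.5 dBFS.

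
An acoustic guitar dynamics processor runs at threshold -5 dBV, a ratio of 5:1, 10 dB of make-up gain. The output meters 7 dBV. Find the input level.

Stripping the +10 dB make-up gives -3 dBV at the gain stage.
The compressed level sits -3 − (-5) = 2 dB over threshold.
Before 5:1 compression the overshoot was 2 × 5 = 10 dB, so input = -5 + 10 = 5 dBV.

5 dBV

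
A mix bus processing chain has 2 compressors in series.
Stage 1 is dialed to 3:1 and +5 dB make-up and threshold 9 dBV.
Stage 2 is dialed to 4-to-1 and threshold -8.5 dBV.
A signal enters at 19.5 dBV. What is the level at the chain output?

-2 dBV

Stage 1: overshoot 10.5 dB → 10.5/3 = 3.5 dB → 12.5 dBV; +5 dB make-up → 17.5 dBV.
Stage 2: overshoot 26 dB → 26/4 = 6.5 dB → -2 dBV.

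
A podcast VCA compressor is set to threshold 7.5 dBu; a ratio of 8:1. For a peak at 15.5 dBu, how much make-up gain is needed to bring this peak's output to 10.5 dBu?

The peak compresses to 7.5 + 8/8 = 8.5 dBu.
To reach 10.5 dBu requires 10.5 − 8.5 = 2 dB of make-up.

2 dB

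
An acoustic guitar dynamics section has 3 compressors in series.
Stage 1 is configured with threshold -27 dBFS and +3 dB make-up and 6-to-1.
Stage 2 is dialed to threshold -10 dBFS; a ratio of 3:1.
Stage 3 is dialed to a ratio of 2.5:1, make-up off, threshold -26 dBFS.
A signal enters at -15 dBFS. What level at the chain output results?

Stage 1: 12 dB above -27 dBFS, reduced 6:1 to 2 dB above → -25 dBFS; +3 dB make-up → -22 dBFS.
Stage 2: -22 dBFS ≤ -10 dBFS, so stage 2 doesn't engage; output -22 dBFS.
Stage 3: -22 dBFS is 4 dB over -26 dBFS; at 2.5:1 that becomes 1.6 dB over, giving -24.4 dBFS.

-24.4 dBFS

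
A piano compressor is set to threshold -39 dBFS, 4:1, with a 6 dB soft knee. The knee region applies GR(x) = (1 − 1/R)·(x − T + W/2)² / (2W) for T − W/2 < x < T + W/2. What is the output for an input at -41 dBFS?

-41.0625 dBFS

x − T + W/2 = -41 − (-39) + 3 = 1.
GR = (1 − 1/4) × 1² / 12 = 0.75 × 1 / 12 = 0.0625 dB.
Output = -41 − 0.0625 = -41.0625 dBFS.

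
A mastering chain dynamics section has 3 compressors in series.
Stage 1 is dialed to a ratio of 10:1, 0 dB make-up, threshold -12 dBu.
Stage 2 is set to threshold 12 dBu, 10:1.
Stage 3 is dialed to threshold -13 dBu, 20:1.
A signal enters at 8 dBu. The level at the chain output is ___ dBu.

Stage 1: overshoot 20 dB → 20/10 = 2 dB → -10 dBu.
Stage 2: below threshold (-10 ≤ 12); passes unchanged; output -10 dBu.
Stage 3: -10 dBu is 3 dB over -13 dBu; at 20:1 that becomes 0.15 dB over, giving -12.85 dBu.

-12.85 dBu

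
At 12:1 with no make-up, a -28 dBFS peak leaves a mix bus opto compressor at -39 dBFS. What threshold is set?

Let T be the threshold. Output overshoot = (input overshoot)/R, so -39 − T = (-28 − T)/12.
12·(-39 − T) = -28 − T → 11·T = -468 − (-28) = -440.
T = -440/11 = -40 dBFS.

-40 dBFS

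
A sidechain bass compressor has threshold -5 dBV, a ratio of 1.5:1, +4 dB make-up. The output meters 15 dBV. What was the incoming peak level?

Before make-up, the level was 15 − 4 = 11 dBV.
The compressed level sits 11 − (-5) = 16 dB over threshold.
Input overshoot = R × output overshoot = 24 dB → input = -5 + 24 = 19 dBV.

19 dBV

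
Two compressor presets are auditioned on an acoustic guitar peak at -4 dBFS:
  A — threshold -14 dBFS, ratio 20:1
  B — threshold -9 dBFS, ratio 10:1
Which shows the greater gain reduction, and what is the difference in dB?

A, by 5 dB

A: GR = 10 − 10/20 = 9.5 dB.
B: GR = 5 − 5/10 = 4.5 dB.
A reduces 5 dB more.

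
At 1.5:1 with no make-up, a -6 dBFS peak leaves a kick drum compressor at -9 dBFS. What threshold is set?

-15 dBFS

Let T be the threshold. Output overshoot = (input overshoot)/R, so -9 − T = (-6 − T)/1.5.
1.5·(-9 − T) = -6 − T → 0.5·T = -13.5 − (-6) = -7.5.
T = -7.5/0.5 = -15 dBFS.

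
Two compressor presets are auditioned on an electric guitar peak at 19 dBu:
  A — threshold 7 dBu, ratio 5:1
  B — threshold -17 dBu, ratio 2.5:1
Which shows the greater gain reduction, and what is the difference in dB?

A: GR = 12 − 12/5 = 9.6 dB.
B: GR = 36 − 36/2.5 = 21.6 dB.
B applies 12 dB more gain reduction.

B, by 12 dB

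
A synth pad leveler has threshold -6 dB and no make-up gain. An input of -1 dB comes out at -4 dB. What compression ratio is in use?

2.5:1

Input overshoot = -1 − (-6) = 5 dB; output overshoot = -4 − (-6) = 2 dB.
Ratio = 5 / 2 = 2.5.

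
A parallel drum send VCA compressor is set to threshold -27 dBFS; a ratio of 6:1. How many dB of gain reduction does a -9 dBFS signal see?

-9 dBFS exceeds the threshold by 18 dB.
A 6:1 ratio leaves 3 dB of that excess.
GR = overshoot in − overshoot out = 18 − 3 = 15 dB.

15 dB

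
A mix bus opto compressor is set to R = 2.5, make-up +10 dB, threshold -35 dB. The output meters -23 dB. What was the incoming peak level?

-30 dB

Stripping the +10 dB make-up gives -33 dB at the gain stage.
The compressed level sits -33 − (-35) = 2 dB over threshold.
Before 2.5:1 compression the overshoot was 2 × 2.5 = 5 dB, so input = -35 + 5 = -30 dB.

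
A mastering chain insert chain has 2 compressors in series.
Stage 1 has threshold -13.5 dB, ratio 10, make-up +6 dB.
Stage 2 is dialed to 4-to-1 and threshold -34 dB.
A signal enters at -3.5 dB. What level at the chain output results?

-27.125 dB

Stage 1: 10 dB above -13.5 dB, reduced 10:1 to 1 dB above → -12.5 dB; +6 dB make-up → -6.5 dB.
Stage 2: overshoot 27.5 dB → 27.5/4 = 6.875 dB → -27.125 dB.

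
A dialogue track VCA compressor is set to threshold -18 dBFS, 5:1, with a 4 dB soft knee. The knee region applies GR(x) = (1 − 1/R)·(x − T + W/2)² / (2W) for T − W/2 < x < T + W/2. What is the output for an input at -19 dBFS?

-19.1 dBFS

x − T + W/2 = -19 − (-18) + 2 = 1.
GR = (1 − 1/5) × 1² / 8 = 0.8 × 1 / 8 = 0.1 dB.
Output = -19 − 0.1 = -19.1 dBFS.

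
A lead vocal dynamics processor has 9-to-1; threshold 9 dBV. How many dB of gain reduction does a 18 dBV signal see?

8 dB

18 dBV exceeds the threshold by 9 dB.
At 9:1, output sits 9/9 = 1 dB above threshold.
GR = overshoot in − overshoot out = 9 − 1 = 8 dB.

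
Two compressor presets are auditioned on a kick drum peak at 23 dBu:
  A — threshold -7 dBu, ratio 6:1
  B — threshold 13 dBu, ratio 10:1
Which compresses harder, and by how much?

A, by 16 dB

A: overshoot 30 dB → output overshoot 5 dB → GR 25 dB.
B: overshoot 10 dB → output overshoot 1 dB → GR 9 dB.
A applies 16 dB more gain reduction.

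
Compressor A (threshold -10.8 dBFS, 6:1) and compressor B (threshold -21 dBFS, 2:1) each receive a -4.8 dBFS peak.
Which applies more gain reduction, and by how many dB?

A: GR = 6 − 6/6 = 5 dB.
B: GR = 16.2 − 16.2/2 = 8.1 dB.
B reduces 3.1 dB more.

B, by 3.1 dB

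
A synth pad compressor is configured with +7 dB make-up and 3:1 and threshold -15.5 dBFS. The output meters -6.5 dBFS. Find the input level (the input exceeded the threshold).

Before make-up, the level was -6.5 − 7 = -13.5 dBFS.
The compressed level sits -13.5 − (-15.5) = 2 dB over threshold.
Undo the ratio: input overshoot = 2 × 3 = 6 dB, giving input = -9.5 dBFS.

-9.5 dBFS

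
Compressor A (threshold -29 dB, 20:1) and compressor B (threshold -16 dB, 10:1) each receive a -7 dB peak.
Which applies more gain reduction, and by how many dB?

A: GR = 22 − 22/20 = 20.9 dB.
B: GR = 9 − 9/10 = 8.1 dB.
Difference: 12.8 dB in favour of A.

A, by 12.8 dB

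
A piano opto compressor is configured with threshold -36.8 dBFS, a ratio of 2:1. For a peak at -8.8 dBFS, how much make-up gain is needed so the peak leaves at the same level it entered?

The peak compresses to -36.8 + 28/2 = -22.8 dBFS.
To reach -8.8 dBFS requires -8.8 − (-22.8) = 14 dB of make-up.

14 dB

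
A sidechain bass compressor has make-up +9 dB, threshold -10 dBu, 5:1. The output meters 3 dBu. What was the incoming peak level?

10 dBu

Before make-up, the level was 3 − 9 = -6 dBu.
The compressed level sits -6 − (-10) = 4 dB over threshold.
Input overshoot = R × output overshoot = 20 dB → input = -10 + 20 = 10 dBu.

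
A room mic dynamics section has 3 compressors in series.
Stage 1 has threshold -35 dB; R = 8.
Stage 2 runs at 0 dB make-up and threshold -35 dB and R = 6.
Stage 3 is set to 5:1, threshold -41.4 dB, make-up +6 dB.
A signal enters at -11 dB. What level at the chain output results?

-34.02 dB

Stage 1: -11 dB is 24 dB over -35 dB; at 8:1 that becomes 3 dB over, giving -32 dB.
Stage 2: -32 dB is 3 dB over -35 dB; at 6:1 that becomes 0.5 dB over, giving -34.5 dB.
Stage 3: -34.5 dB is 6.9 dB over -41.4 dB; at 5:1 that becomes 1.38 dB over, giving -40.02 dB; +6 dB make-up → -34.02 dB.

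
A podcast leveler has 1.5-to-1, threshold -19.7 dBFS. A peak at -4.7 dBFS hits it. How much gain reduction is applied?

5 dB

-4.7 dBFS exceeds the threshold by 15 dB.
A 1.5:1 ratio leaves 10 dB of that excess.
Gain reduction = 15 − 10 = 5 dB.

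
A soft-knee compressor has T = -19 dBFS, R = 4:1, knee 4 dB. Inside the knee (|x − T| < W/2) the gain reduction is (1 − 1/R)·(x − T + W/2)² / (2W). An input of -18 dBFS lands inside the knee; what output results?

-18.84375 dBFS

x − T + W/2 = -18 − (-19) + 2 = 3.
GR = (1 − 1/4) × 3² / 8 = 0.75 × 9 / 8 = 0.84375 dB.
Output = -18 − 0.84375 = -18.84375 dBFS.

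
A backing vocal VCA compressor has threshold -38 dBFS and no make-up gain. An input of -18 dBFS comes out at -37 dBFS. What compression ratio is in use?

Input overshoot = -18 − (-38) = 20 dB; output overshoot = -37 − (-38) = 1 dB.
Ratio = 20 / 1 = 20.

20:1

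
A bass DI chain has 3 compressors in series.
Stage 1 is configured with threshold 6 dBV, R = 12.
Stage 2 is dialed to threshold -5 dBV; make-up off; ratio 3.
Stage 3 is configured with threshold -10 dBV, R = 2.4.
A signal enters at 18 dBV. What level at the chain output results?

-6.25 dBV

Stage 1: 12 dB above 6 dBV, reduced 12:1 to 1 dB above → 7 dBV.
Stage 2: overshoot 12 dB → 12/3 = 4 dB → -1 dBV.
Stage 3: -1 dBV is 9 dB over -10 dBV; at 2.4:1 that becomes 3.75 dB over, giving -6.25 dBV.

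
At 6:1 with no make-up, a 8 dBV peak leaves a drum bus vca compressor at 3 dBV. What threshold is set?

Let T be the threshold. Output overshoot = (input overshoot)/R, so 3 − T = (8 − T)/6.
6·(3 − T) = 8 − T → 5·T = 18 − 8 = 10.
T = 10/5 = 2 dBV.

2 dBV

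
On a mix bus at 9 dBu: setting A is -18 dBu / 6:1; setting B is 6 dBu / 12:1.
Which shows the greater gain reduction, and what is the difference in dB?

A, by 19.75 dB

A: 27 dB over, compressed to 4.5 dB over, so 22.5 dB of GR.
B: 3 dB over, compressed to 0.25 dB over, so 2.75 dB of GR.
Difference: 19.75 dB in favour of A.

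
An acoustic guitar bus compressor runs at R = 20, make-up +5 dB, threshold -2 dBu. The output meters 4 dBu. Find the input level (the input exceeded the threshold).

Before make-up, the level was 4 − 5 = -1 dBu.
That's 1 dB above the -2 dBu threshold.
Undo the ratio: input overshoot = 1 × 20 = 20 dB, giving input = 18 dBu.

18 dBu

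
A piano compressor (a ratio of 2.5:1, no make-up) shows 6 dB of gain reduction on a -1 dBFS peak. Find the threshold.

-11 dBFS

Input is 10 dB above T (since output overshoot × R = input overshoot: (-7 − T)·2.5 = -1 − T gives T = -11 dBFS).
Check: -11 + (-1 − (-11))/2.5 = -11 + 4 = -7 dBFS. ✓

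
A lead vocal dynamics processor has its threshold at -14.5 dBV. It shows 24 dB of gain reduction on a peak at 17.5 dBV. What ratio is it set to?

Input overshoot = 17.5 − (-14.5) = 32 dB.
Output overshoot = 32 − 24 = 8 dB.
Ratio = input overshoot / output overshoot = 32 / 8 = 4.

4:1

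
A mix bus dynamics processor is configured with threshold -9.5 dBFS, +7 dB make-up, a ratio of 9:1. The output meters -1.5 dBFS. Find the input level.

Before make-up, the level was -1.5 − 7 = -8.5 dBFS.
Post-compression overshoot = -8.5 − (-9.5) = 1 dB.
Undo the ratio: input overshoot = 1 × 9 = 9 dB, giving input = -0.5 dBFS.

-0.5 dBFS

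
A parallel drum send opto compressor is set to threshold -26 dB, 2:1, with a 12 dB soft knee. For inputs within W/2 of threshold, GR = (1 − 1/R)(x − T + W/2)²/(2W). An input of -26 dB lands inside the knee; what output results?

-26.75 dB

x − T + W/2 = -26 − (-26) + 6 = 6.
GR = (1 − 1/2) × 6² / 24 = 0.5 × 36 / 24 = 0.75 dB.
Output = -26 − 0.75 = -26.75 dB.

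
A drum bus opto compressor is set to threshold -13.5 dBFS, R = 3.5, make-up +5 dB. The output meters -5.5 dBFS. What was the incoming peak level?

-3 dBFS

Stripping the +5 dB make-up gives -10.5 dBFS at the gain stage.
That's 3 dB above the -13.5 dBFS threshold.
Input overshoot = R × output overshoot = 10.5 dB → input = -13.5 + 10.5 = -3 dBFS.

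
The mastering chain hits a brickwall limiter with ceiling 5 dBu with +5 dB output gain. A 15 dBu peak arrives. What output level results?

10 dBu

The limiter clamps the peak to its 5 dBu ceiling.
Output gain then adds 5 dB: 5 + 5 = 10 dBu.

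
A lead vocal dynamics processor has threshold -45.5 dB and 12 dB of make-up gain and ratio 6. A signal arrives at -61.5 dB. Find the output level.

-49.5 dB

-61.5 dB is 16 dB below the -45.5 dB threshold, so no gain reduction is applied.
Make-up gain adds 12 dB: -61.5 + 12 = -49.5 dB.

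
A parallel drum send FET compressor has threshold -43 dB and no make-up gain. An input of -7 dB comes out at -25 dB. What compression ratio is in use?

2:1

Input overshoot = -7 − (-43) = 36 dB; output overshoot = -25 − (-43) = 18 dB.
Ratio = 36 / 18 = 2.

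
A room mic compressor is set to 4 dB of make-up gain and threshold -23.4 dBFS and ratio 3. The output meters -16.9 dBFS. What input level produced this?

-15.9 dBFS

Stripping the +4 dB make-up gives -20.9 dBFS at the gain stage.
Post-compression overshoot = -20.9 − (-23.4) = 2.5 dB.
Input overshoot = R × output overshoot = 7.5 dB → input = -23.4 + 7.5 = -15.9 dBFS.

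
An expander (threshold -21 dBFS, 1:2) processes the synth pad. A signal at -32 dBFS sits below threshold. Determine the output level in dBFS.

Below threshold, a 1:2 expander applies gain = (2−1)×(T − x) of attenuation.
(2−1) × 11 = 11 dB, so output = -32 − 11 = -43 dBFS.

-43 dBFS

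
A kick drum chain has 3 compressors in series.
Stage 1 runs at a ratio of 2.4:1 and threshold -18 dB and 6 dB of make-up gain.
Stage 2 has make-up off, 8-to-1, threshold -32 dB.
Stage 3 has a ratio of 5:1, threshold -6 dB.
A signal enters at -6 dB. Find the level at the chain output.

-28.875 dB

Stage 1: -6 dB is 12 dB over -18 dB; at 2.4:1 that becomes 5 dB over, giving -13 dB; +6 dB make-up → -7 dB.
Stage 2: -7 dB is 25 dB over -32 dB; at 8:1 that becomes 3.125 dB over, giving -28.875 dB.
Stage 3: below threshold (-28.875 ≤ -6); passes unchanged; output -28.875 dB.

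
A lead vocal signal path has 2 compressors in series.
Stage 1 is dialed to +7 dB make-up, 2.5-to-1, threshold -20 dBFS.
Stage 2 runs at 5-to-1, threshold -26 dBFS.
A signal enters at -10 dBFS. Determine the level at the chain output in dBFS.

Stage 1: 10 dB above -20 dBFS, reduced 2.5:1 to 4 dB above → -16 dBFS; +7 dB make-up → -9 dBFS.
Stage 2: -9 dBFS is 17 dB over -26 dBFS; at 5:1 that becomes 3.4 dB over, giving -22.6 dBFS.

-22.6 dBFS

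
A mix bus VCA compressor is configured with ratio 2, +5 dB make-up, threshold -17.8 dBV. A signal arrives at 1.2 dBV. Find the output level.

The input is 19 dB above the -17.8 dBV threshold.
At 2:1 the overshoot is divided by 2, leaving 9.5 dB above threshold.
So the level is -17.8 + 9.5 = -8.3 dBV; make-up adds 5 dB, giving -3.3 dBV.

-3.3 dBV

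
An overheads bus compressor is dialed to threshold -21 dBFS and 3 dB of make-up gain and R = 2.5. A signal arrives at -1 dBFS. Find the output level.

The input is 20 dB above the -21 dBFS threshold.
The 20 dB excess becomes 8 dB after 2.5:1 reduction.
So the level is -21 + 8 = -13 dBFS; make-up adds 3 dB, giving -10 dBFS.

-10 dBFS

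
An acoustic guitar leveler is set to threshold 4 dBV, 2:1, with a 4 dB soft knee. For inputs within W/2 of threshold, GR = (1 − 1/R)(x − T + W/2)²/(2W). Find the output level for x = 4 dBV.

x − T + W/2 = 4 − 4 + 2 = 2.
GR = (1 − 1/2) × 2² / 8 = 0.5 × 4 / 8 = 0.25 dB.
Output = 4 − 0.25 = 3.75 dBV.

3.75 dBV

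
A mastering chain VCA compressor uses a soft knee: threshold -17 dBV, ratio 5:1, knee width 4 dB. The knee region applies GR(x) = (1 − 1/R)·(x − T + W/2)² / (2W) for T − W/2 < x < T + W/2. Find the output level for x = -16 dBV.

-16.9 dBV

x − T + W/2 = -16 − (-17) + 2 = 3.
GR = (1 − 1/5) × 3² / 8 = 0.8 × 9 / 8 = 0.9 dB.
Output = -16 − 0.9 = -16.9 dBV.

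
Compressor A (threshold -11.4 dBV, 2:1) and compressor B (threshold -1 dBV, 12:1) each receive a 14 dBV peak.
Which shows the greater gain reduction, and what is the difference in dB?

A: 25.4 dB over, compressed to 12.7 dB over, so 12.7 dB of GR.
B: 15 dB over, compressed to 1.25 dB over, so 13.75 dB of GR.
B applies 1.05 dB more gain reduction.

B, by 1.05 dB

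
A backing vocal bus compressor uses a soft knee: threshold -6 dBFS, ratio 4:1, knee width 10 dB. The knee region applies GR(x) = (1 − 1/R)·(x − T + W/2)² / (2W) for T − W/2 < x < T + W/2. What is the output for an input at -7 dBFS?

x − T + W/2 = -7 − (-6) + 5 = 4.
GR = (1 − 1/4) × 4² / 20 = 0.75 × 16 / 20 = 0.6 dB.
Output = -7 − 0.6 = -7.6 dBFS.

-7.6 dBFS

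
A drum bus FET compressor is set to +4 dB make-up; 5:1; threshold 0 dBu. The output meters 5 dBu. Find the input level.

5 dBu

Remove make-up: 5 − 4 = 1 dBu.
That's 1 dB above the 0 dBu threshold.
Before 5:1 compression the overshoot was 1 × 5 = 5 dB, so input = 0 + 5 = 5 dBu.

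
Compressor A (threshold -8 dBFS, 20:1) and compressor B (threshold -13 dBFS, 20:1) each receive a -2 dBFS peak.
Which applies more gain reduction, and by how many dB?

B, by 4.75 dB

A: GR = 6 − 6/20 = 5.7 dB.
B: GR = 11 − 11/20 = 10.45 dB.
Difference: 4.75 dB in favour of B.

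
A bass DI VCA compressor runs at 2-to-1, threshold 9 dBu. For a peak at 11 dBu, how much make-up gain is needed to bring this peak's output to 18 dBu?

Without make-up, output = threshold + overshoot/2 = 9 + 1 = 10 dBu.
Gap to target: 8 dB.

8 dB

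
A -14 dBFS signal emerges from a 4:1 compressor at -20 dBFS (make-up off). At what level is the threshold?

-22 dBFS

Gain reduction = -14 − (-20) = 6 dB; output overshoot = GR / (R − 1) = 6 / 3 = 2 dB.
Threshold = output − output overshoot = -20 − 2 = -22 dBFS.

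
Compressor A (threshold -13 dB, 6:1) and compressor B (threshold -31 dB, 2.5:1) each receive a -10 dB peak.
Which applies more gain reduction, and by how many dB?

B, by 10.1 dB

A: overshoot 3 dB → output overshoot 0.5 dB → GR 2.5 dB.
B: overshoot 21 dB → output overshoot 8.4 dB → GR 12.6 dB.
Difference: 10.1 dB in favour of B.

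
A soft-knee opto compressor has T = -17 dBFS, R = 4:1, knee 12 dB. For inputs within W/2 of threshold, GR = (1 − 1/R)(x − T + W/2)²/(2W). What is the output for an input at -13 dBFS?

-16.125 dBFS

x − T + W/2 = -13 − (-17) + 6 = 10.
GR = (1 − 1/4) × 10² / 24 = 0.75 × 100 / 24 = 3.125 dB.
Output = -13 − 3.125 = -16.125 dBFS.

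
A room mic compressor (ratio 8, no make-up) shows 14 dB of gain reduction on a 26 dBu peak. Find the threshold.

Let T be the threshold. Output overshoot = (input overshoot)/R, so 12 − T = (26 − T)/8.
8·(12 − T) = 26 − T → 7·T = 96 − 26 = 70.
T = 70/7 = 10 dBu.

10 dBu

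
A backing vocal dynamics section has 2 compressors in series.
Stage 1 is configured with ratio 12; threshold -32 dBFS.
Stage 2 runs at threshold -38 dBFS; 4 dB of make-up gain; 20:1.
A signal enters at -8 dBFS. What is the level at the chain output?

Stage 1: 24 dB above -32 dBFS, reduced 12:1 to 2 dB above → -30 dBFS.
Stage 2: overshoot 8 dB → 8/20 = 0.4 dB → -37.6 dBFS; +4 dB make-up → -33.6 dBFS.

-33.6 dBFS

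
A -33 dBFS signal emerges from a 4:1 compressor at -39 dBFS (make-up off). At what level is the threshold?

Gain reduction = -33 − (-39) = 6 dB; output overshoot = GR / (R − 1) = 6 / 3 = 2 dB.
Threshold = output − output overshoot = -39 − 2 = -41 dBFS.

-41 dBFS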